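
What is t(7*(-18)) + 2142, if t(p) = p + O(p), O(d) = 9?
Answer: 2025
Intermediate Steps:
t(p) = 9 + p (t(p) = p + 9 = 9 + p)
t(7*(-18)) + 2142 = (9 + 7*(-18)) + 2142 = (9 - 126) + 2142 = -117 + 2142 = 2025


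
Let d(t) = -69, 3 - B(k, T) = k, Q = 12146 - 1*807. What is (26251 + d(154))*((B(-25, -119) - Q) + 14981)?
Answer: 96087940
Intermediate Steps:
Q = 11339 (Q = 12146 - 807 = 11339)
B(k, T) = 3 - k
(26251 + d(154))*((B(-25, -119) - Q) + 14981) = (26251 - 69)*(((3 - 1*(-25)) - 1*11339) + 14981) = 26182*(((3 + 25) - 11339) + 14981) = 26182*((28 - 11339) + 14981) = 26182*(-11311 + 14981) = 26182*3670 = 96087940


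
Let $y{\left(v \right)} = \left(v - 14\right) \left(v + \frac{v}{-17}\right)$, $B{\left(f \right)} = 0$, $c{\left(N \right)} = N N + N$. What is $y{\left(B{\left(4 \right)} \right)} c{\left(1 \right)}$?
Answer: $0$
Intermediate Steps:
$c{\left(N \right)} = N + N^{2}$ ($c{\left(N \right)} = N^{2} + N = N + N^{2}$)
$y{\left(v \right)} = \frac{16 v \left(-14 + v\right)}{17}$ ($y{\left(v \right)} = \left(-14 + v\right) \left(v + v \left(- \frac{1}{17}\right)\right) = \left(-14 + v\right) \left(v - \frac{v}{17}\right) = \left(-14 + v\right) \frac{16 v}{17} = \frac{16 v \left(-14 + v\right)}{17}$)
$y{\left(B{\left(4 \right)} \right)} c{\left(1 \right)} = \frac{16}{17} \cdot 0 \left(-14 + 0\right) 1 \left(1 + 1\right) = \frac{16}{17} \cdot 0 \left(-14\right) 1 \cdot 2 = 0 \cdot 2 = 0$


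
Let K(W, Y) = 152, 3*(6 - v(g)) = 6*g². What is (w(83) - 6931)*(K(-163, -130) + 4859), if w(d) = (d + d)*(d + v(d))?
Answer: -11421597355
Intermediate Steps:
v(g) = 6 - 2*g²
w(d) = 2*d*(6 + d - 2*d²) (w(d) = (d + d)*(d + (6 - 2*d²)) = (2*d)*(6 + d - 2*d²) = 2*d*(6 + d - 2*d²))
(w(83) - 6931)*(K(-163, -130) + 4859) = (2*83*(6 + 83 - 2*83²) - 6931)*(152 + 4859) = (2*83*(6 + 83 - 2*6889) - 6931)*5011 = (2*83*(6 + 83 - 13778) - 6931)*5011 = (2*83*(-13689) - 6931)*5011 = (-2272374 - 6931)*5011 = -2279305*5011 = -11421597355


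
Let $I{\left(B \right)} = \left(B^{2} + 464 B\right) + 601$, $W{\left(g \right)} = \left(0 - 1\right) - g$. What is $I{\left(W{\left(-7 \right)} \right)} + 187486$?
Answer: $190907$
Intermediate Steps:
$W{\left(g \right)} = -1 - g$
$I{\left(B \right)} = 601 + B^{2} + 464 B$
$I{\left(W{\left(-7 \right)} \right)} + 187486 = \left(601 + \left(-1 - -7\right)^{2} + 464 \left(-1 - -7\right)\right) + 187486 = \left(601 + \left(-1 + 7\right)^{2} + 464 \left(-1 + 7\right)\right) + 187486 = \left(601 + 6^{2} + 464 \cdot 6\right) + 187486 = \left(601 + 36 + 2784\right) + 187486 = 3421 + 187486 = 190907$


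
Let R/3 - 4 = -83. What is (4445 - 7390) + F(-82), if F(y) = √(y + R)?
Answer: -2945 + I*√319 ≈ -2945.0 + 17.861*I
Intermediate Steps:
R = -237 (R = 12 + 3*(-83) = 12 - 249 = -237)
F(y) = √(-237 + y) (F(y) = √(y - 237) = √(-237 + y))
(4445 - 7390) + F(-82) = (4445 - 7390) + √(-237 - 82) = -2945 + √(-319) = -2945 + I*√319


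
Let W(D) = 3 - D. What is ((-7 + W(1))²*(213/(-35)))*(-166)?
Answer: 176790/7 ≈ 25256.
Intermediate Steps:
((-7 + W(1))²*(213/(-35)))*(-166) = ((-7 + (3 - 1*1))²*(213/(-35)))*(-166) = ((-7 + (3 - 1))²*(213*(-1/35)))*(-166) = ((-7 + 2)²*(-213/35))*(-166) = ((-5)²*(-213/35))*(-166) = (25*(-213/35))*(-166) = -1065/7*(-166) = 176790/7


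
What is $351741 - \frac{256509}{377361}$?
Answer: $\frac{14748119888}{41929} \approx 3.5174 \cdot 10^{5}$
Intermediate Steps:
$351741 - \frac{256509}{377361} = 351741 - 256509 \cdot \frac{1}{377361} = 351741 - \frac{28501}{41929} = \frac{14748119888}{41929}$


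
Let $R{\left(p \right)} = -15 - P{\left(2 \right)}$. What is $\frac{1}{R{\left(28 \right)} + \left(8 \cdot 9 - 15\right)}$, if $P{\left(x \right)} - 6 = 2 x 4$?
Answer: $\frac{1}{20} \approx 0.05$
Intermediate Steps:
$P{\left(x \right)} = 6 + 8 x$ ($P{\left(x \right)} = 6 + 2 x 4 = 6 + 8 x$)
$R{\left(p \right)} = -37$ ($R{\left(p \right)} = -15 - \left(6 + 8 \cdot 2\right) = -15 - \left(6 + 16\right) = -15 - 22 = -37$)
$\frac{1}{R{\left(28 \right)} + \left(8 \cdot 9 - 15\right)} = \frac{1}{-37 + \left(8 \cdot 9 - 15\right)} = \frac{1}{-37 + \left(72 - 15\right)} = \frac{1}{-37 + 57} = \frac{1}{20}$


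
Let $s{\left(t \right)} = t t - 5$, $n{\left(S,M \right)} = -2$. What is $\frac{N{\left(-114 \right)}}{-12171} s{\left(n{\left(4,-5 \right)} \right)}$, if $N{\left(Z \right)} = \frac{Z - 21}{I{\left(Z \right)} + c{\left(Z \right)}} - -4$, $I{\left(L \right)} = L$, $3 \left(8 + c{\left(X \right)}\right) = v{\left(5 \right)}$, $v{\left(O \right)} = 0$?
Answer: $\frac{623}{1484862} \approx 0.00041957$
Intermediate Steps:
$c{\left(X \right)} = -8$ ($c{\left(X \right)} = -8 + \frac{1}{3} \cdot 0 = -8 + 0 = -8$)
$s{\left(t \right)} = -5 + t^{2}$ ($s{\left(t \right)} = t^{2} - 5 = -5 + t^{2}$)
$N{\left(Z \right)} = 4 + \frac{-21 + Z}{-8 + Z}$ ($N{\left(Z \right)} = \frac{Z - 21}{Z - 8} - -4 = \frac{-21 + Z}{-8 + Z} + 4 = 4 + \frac{-21 + Z}{-8 + Z}$)
$\frac{N{\left(-114 \right)}}{-12171} s{\left(n{\left(4,-5 \right)} \right)} = \frac{\frac{1}{-8 - 114} \left(-53 + 5 \left(-114\right)\right)}{-12171} \left(-5 + \left(-2\right)^{2}\right) = \frac{-53 - 570}{-122} \left(- \frac{1}{12171}\right) \left(-5 + 4\right) = \left(- \frac{1}{122}\right) \left(-623\right) \left(- \frac{1}{12171}\right) \left(-1\right) = \frac{623}{122} \left(- \frac{1}{12171}\right) \left(-1\right) = \left(- \frac{623}{1484862}\right) \left(-1\right) = \frac{623}{1484862}$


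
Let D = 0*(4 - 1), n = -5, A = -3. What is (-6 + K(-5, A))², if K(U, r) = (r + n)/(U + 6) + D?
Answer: 196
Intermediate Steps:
D = 0 (D = 0*3 = 0)
K(U, r) = (-5 + r)/(6 + U) (K(U, r) = (r - 5)/(U + 6) + 0 = (-5 + r)/(6 + U) + 0 = (-5 + r)/(6 + U))
(-6 + K(-5, A))² = (-6 + (-5 - 3)/(6 - 5))² = (-6 - 8/1)² = (-6 + 1*(-8))² = (-6 - 8)² = (-14)² = 196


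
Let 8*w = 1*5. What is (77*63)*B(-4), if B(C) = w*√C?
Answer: 24255*I/4 ≈ 6063.8*I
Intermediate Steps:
w = 5/8 (w = (1*5)/8 = (⅛)*5 = 5/8 ≈ 0.62500)
B(C) = 5*√C/8
(77*63)*B(-4) = (77*63)*(5*√(-4)/8) = 4851*(5*(2*I)/8) = 4851*(5*I/4) = 24255*I/4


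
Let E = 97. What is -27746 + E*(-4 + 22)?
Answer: -26000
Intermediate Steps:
-27746 + E*(-4 + 22) = -27746 + 97*(-4 + 22) = -27746 + 97*18 = -27746 + 1746 = -26000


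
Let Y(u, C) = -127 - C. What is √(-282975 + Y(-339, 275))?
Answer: I*√283377 ≈ 532.33*I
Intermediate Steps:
√(-282975 + Y(-339, 275)) = √(-282975 + (-127 - 1*275)) = √(-282975 + (-127 - 275)) = √(-282975 - 402) = √(-283377) = I*√283377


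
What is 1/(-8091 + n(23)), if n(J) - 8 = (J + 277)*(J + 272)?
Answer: 1/80417 ≈ 1.2435e-5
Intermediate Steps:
n(J) = 8 + (272 + J)*(277 + J) (n(J) = 8 + (J + 277)*(J + 272) = 8 + (277 + J)*(272 + J) = 8 + (272 + J)*(277 + J))
1/(-8091 + n(23)) = 1/(-8091 + (75352 + 23**2 + 549*23)) = 1/(-8091 + (75352 + 529 + 12627)) = 1/(-8091 + 88508) = 1/80417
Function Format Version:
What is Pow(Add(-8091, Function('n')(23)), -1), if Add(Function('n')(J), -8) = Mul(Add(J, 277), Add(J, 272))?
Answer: Rational(1, 80417) ≈ 1.2435e-5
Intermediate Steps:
Function('n')(J) = Add(8, Mul(Add(272, J), Add(277, J))) (Function('n')(J) = Add(8, Mul(Add(J, 277), Add(J, 272))) = Add(8, Mul(Add(277, J), Add(272, J))) = Add(8, Mul(Add(272, J), Add(277, J))))
Pow(Add(-8091, Function('n')(23)), -1) = Pow(Add(-8091, Add(75352, Pow(23, 2), Mul(549, 23))), -1) = Pow(Add(-8091, Add(75352, 529, 12627)), -1) = Pow(Add(-8091, 88508), -1) = Pow(80417, -1) = Rational(1, 80417)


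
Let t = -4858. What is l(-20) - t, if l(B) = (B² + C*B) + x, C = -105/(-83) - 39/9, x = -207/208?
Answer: 275449033/51792 ≈ 5318.4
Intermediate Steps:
x = -207/208 (x = -207*1/208 = -207/208 ≈ -0.99519)
C = -764/249 (C = -105*(-1/83) - 39*⅑ = 105/83 - 13/3 = -764/249 ≈ -3.0683)
l(B) = -207/208 + B² - 764*B/249 (l(B) = (B² - 764*B/249) - 207/208 = -207/208 + B² - 764*B/249)
l(-20) - t = (-207/208 + (-20)² - 764/249*(-20)) - 1*(-4858) = (-207/208 + 400 + 15280/249) + 4858 = 23843497/51792 + 4858 = 275449033/51792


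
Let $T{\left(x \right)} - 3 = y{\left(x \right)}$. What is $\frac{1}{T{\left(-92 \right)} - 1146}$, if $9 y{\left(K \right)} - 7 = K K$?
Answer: $- \frac{9}{1816} \approx -0.0049559$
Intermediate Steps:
$y{\left(K \right)} = \frac{7}{9} + \frac{K^{2}}{9}$ ($y{\left(K \right)} = \frac{7}{9} + \frac{K K}{9} = \frac{7}{9} + \frac{K^{2}}{9}$)
$T{\left(x \right)} = \frac{34}{9} + \frac{x^{2}}{9}$ ($T{\left(x \right)} = 3 + \left(\frac{7}{9} + \frac{x^{2}}{9}\right) = \frac{34}{9} + \frac{x^{2}}{9}$)
$\frac{1}{T{\left(-92 \right)} - 1146} = \frac{1}{\left(\frac{34}{9} + \frac{\left(-92\right)^{2}}{9}\right) - 1146} = \frac{1}{\left(\frac{34}{9} + \frac{1}{9} \cdot 8464\right) - 1146} = \frac{1}{\left(\frac{34}{9} + \frac{8464}{9}\right) - 1146} = \frac{1}{\frac{8498}{9} - 1146} = \frac{1}{- \frac{1816}{9}} = - \frac{9}{1816}$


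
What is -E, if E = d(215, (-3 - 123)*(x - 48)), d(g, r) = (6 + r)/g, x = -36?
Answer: -2118/43 ≈ -49.256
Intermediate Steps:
d(g, r) = (6 + r)/g
E = 2118/43 (E = (6 + (-3 - 123)*(-36 - 48))/215 = (6 - 126*(-84))/215 = (6 + 10584)/215 = (1/215)*10590 = 2118/43 ≈ 49.256)
-E = -1*2118/43 = -2118/43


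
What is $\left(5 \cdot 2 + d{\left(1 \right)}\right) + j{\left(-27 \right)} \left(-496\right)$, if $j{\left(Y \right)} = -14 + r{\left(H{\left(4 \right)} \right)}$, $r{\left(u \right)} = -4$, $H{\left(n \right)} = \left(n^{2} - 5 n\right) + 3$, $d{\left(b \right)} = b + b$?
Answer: $8940$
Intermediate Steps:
$d{\left(b \right)} = 2 b$
$H{\left(n \right)} = 3 + n^{2} - 5 n$
$j{\left(Y \right)} = -18$ ($j{\left(Y \right)} = -14 - 4 = -18$)
$\left(5 \cdot 2 + d{\left(1 \right)}\right) + j{\left(-27 \right)} \left(-496\right) = \left(5 \cdot 2 + 2 \cdot 1\right) - -8928 = \left(10 + 2\right) + 8928 = 12 + 8928 = 8940$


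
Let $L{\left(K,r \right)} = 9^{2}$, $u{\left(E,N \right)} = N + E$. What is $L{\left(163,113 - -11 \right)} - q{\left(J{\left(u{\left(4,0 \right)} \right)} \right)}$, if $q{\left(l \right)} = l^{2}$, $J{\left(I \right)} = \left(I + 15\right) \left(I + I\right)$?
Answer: $-23023$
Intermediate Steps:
$u{\left(E,N \right)} = E + N$
$L{\left(K,r \right)} = 81$
$J{\left(I \right)} = 2 I \left(15 + I\right)$ ($J{\left(I \right)} = \left(15 + I\right) 2 I = 2 I \left(15 + I\right)$)
$L{\left(163,113 - -11 \right)} - q{\left(J{\left(u{\left(4,0 \right)} \right)} \right)} = 81 - \left(2 \left(4 + 0\right) \left(15 + \left(4 + 0\right)\right)\right)^{2} = 81 - \left(2 \cdot 4 \left(15 + 4\right)\right)^{2} = 81 - \left(2 \cdot 4 \cdot 19\right)^{2} = 81 - 152^{2} = 81 - 23104 = -23023$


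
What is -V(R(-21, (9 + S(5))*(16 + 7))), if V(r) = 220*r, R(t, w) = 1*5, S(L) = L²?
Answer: -1100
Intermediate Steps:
R(t, w) = 5
-V(R(-21, (9 + S(5))*(16 + 7))) = -220*5 = -1*1100 = -1100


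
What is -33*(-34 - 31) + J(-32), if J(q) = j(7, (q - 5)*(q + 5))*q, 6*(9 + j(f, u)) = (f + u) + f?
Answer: -8909/3 ≈ -2969.7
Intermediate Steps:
j(f, u) = -9 + f/3 + u/6 (j(f, u) = -9 + ((f + u) + f)/6 = -9 + (u + 2*f)/6 = -9 + (f/3 + u/6) = -9 + f/3 + u/6)
J(q) = q*(-20/3 + (-5 + q)*(5 + q)/6) (J(q) = (-9 + (⅓)*7 + ((q - 5)*(q + 5))/6)*q = (-9 + 7/3 + ((-5 + q)*(5 + q))/6)*q = (-9 + 7/3 + (-5 + q)*(5 + q)/6)*q = (-20/3 + (-5 + q)*(5 + q)/6)*q = q*(-20/3 + (-5 + q)*(5 + q)/6))
-33*(-34 - 31) + J(-32) = -33*(-34 - 31) + (⅙)*(-32)*(-65 + (-32)²) = -33*(-65) + (⅙)*(-32)*(-65 + 1024) = 2145 + (⅙)*(-32)*959 = 2145 - 15344/3 = -8909/3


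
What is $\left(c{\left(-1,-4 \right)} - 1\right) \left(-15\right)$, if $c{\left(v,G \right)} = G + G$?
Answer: $135$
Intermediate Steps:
$c{\left(v,G \right)} = 2 G$
$\left(c{\left(-1,-4 \right)} - 1\right) \left(-15\right) = \left(2 \left(-4\right) - 1\right) \left(-15\right) = \left(-8 - 1\right) \left(-15\right) = \left(-9\right) \left(-15\right) = 135$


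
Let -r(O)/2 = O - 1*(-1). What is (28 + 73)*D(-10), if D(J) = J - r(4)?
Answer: 0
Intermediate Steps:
r(O) = -2 - 2*O (r(O) = -2*(O - 1*(-1)) = -2*(O + 1) = -2*(1 + O) = -2 - 2*O)
D(J) = 10 + J (D(J) = J - (-2 - 2*4) = J - (-2 - 8) = J - 1*(-10) = J + 10 = 10 + J)
(28 + 73)*D(-10) = (28 + 73)*(10 - 10) = 101*0 = 0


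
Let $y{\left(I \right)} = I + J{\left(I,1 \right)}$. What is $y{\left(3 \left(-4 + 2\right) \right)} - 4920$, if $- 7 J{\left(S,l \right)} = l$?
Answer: $- \frac{34483}{7} \approx -4926.1$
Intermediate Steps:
$J{\left(S,l \right)} = - \frac{l}{7}$
$y{\left(I \right)} = - \frac{1}{7} + I$ ($y{\left(I \right)} = I - \frac{1}{7} = - \frac{1}{7} + I$)
$y{\left(3 \left(-4 + 2\right) \right)} - 4920 = \left(- \frac{1}{7} + 3 \left(-4 + 2\right)\right) - 4920 = \left(- \frac{1}{7} + 3 \left(-2\right)\right) - 4920 = \left(- \frac{1}{7} - 6\right) - 4920 = - \frac{43}{7} - 4920 = - \frac{34483}{7}$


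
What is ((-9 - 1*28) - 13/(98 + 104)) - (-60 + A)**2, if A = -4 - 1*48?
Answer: -2541375/202 ≈ -12581.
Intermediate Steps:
A = -52 (A = -4 - 48 = -52)
((-9 - 1*28) - 13/(98 + 104)) - (-60 + A)**2 = ((-9 - 1*28) - 13/(98 + 104)) - (-60 - 52)**2 = ((-9 - 28) - 13/202) - 1*(-112)**2 = (-37 - 13*1/202) - 1*12544 = (-37 - 13/202) - 12544 = -7487/202 - 12544 = -2541375/202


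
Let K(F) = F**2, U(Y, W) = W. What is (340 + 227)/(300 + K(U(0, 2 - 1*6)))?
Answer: 567/316 ≈ 1.7943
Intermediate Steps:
(340 + 227)/(300 + K(U(0, 2 - 1*6))) = (340 + 227)/(300 + (2 - 1*6)**2) = 567/(300 + (2 - 6)**2) = 567/(300 + (-4)**2) = 567/(300 + 16) = 567/316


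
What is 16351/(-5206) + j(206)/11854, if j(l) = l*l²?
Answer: 22658034671/30855962 ≈ 734.32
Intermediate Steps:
j(l) = l³
16351/(-5206) + j(206)/11854 = 16351/(-5206) + 206³/11854 = 16351*(-1/5206) + 8741816*(1/11854) = -16351/5206 + 4370908/5927 = 22658034671/30855962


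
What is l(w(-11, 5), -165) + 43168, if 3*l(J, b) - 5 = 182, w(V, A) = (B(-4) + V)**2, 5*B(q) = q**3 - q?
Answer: 129691/3 ≈ 43230.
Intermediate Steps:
B(q) = -q/5 + q**3/5 (B(q) = (q**3 - q)/5 = -q/5 + q**3/5)
w(V, A) = (-12 + V)**2 (w(V, A) = ((1/5)*(-4)*(-1 + (-4)**2) + V)**2 = ((1/5)*(-4)*(-1 + 16) + V)**2 = ((1/5)*(-4)*15 + V)**2 = (-12 + V)**2)
l(J, b) = 187/3 (l(J, b) = 5/3 + (1/3)*182 = 5/3 + 182/3 = 187/3)
l(w(-11, 5), -165) + 43168 = 187/3 + 43168 = 129691/3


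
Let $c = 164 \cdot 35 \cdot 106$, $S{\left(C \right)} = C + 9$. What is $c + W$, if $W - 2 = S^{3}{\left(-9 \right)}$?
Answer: $608442$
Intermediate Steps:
$S{\left(C \right)} = 9 + C$
$c = 608440$ ($c = 5740 \cdot 106 = 608440$)
$W = 2$ ($W = 2 + \left(9 - 9\right)^{3} = 2 + 0^{3} = 2 + 0 = 2$)
$c + W = 608440 + 2 = 608442$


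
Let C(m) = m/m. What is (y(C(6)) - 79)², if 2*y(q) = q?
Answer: 24649/4 ≈ 6162.3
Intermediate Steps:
C(m) = 1
y(q) = q/2
(y(C(6)) - 79)² = ((½)*1 - 79)² = (½ - 79)² = (-157/2)² = 24649/4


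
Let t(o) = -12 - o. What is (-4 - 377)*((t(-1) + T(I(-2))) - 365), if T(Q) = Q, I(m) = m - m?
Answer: 143256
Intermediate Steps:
I(m) = 0
(-4 - 377)*((t(-1) + T(I(-2))) - 365) = (-4 - 377)*(((-12 - 1*(-1)) + 0) - 365) = -381*(((-12 + 1) + 0) - 365) = -381*((-11 + 0) - 365) = -381*(-11 - 365) = -381*(-376) = 143256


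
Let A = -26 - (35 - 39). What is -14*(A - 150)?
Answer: 2408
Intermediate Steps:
A = -22 (A = -26 - 1*(-4) = -26 + 4 = -22)
-14*(A - 150) = -14*(-22 - 150) = -14*(-172) = 2408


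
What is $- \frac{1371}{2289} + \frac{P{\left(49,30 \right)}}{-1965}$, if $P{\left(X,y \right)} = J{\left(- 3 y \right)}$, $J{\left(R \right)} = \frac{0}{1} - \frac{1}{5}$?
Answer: $- \frac{4489262}{7496475} \approx -0.59885$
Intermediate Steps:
$J{\left(R \right)} = - \frac{1}{5}$ ($J{\left(R \right)} = 0 \cdot 1 - \frac{1}{5} = 0 - \frac{1}{5} = - \frac{1}{5}$)
$P{\left(X,y \right)} = - \frac{1}{5}$
$- \frac{1371}{2289} + \frac{P{\left(49,30 \right)}}{-1965} = - \frac{1371}{2289} - \frac{1}{5 \left(-1965\right)} = \left(-1371\right) \frac{1}{2289} - - \frac{1}{9825} = - \frac{457}{763} + \frac{1}{9825} = - \frac{4489262}{7496475}$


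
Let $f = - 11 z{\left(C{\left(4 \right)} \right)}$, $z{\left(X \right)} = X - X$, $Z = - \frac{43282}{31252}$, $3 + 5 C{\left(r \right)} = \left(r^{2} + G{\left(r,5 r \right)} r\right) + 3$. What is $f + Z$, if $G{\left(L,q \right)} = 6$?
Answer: $- \frac{21641}{15626} \approx -1.3849$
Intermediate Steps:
$C{\left(r \right)} = \frac{r^{2}}{5} + \frac{6 r}{5}$ ($C{\left(r \right)} = - \frac{3}{5} + \frac{\left(r^{2} + 6 r\right) + 3}{5} = - \frac{3}{5} + \frac{3 + r^{2} + 6 r}{5} = - \frac{3}{5} + \left(\frac{3}{5} + \frac{r^{2}}{5} + \frac{6 r}{5}\right) = \frac{r^{2}}{5} + \frac{6 r}{5}$)
$Z = - \frac{21641}{15626}$ ($Z = \left(-43282\right) \frac{1}{31252} = - \frac{21641}{15626} \approx -1.3849$)
$z{\left(X \right)} = 0$
$f = 0$ ($f = \left(-11\right) 0 = 0$)
$f + Z = 0 - \frac{21641}{15626} = - \frac{21641}{15626}$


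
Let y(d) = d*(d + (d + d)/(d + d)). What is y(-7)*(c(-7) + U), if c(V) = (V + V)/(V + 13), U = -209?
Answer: -8876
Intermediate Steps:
c(V) = 2*V/(13 + V) (c(V) = (2*V)/(13 + V) = 2*V/(13 + V))
y(d) = d*(1 + d) (y(d) = d*(d + (2*d)/((2*d))) = d*(d + (2*d)*(1/(2*d))) = d*(d + 1) = d*(1 + d))
y(-7)*(c(-7) + U) = (-7*(1 - 7))*(2*(-7)/(13 - 7) - 209) = (-7*(-6))*(2*(-7)/6 - 209) = 42*(2*(-7)*(1/6) - 209) = 42*(-7/3 - 209) = 42*(-634/3) = -8876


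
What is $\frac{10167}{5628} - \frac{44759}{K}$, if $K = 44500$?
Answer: $\frac{8355327}{10435250} \approx 0.80068$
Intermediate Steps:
$\frac{10167}{5628} - \frac{44759}{K} = \frac{10167}{5628} - \frac{44759}{44500} = 10167 \cdot \frac{1}{5628} - \frac{44759}{44500} = \frac{3389}{1876} - \frac{44759}{44500} = \frac{8355327}{10435250}$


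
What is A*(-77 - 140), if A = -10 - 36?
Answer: 9982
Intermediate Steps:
A = -46
A*(-77 - 140) = -46*(-77 - 140) = -46*(-217) = 9982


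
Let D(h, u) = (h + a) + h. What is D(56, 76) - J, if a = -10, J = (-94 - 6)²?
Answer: -9898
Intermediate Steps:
J = 10000 (J = (-100)² = 10000)
D(h, u) = -10 + 2*h (D(h, u) = (h - 10) + h = (-10 + h) + h = -10 + 2*h)
D(56, 76) - J = (-10 + 2*56) - 1*10000 = (-10 + 112) - 10000 = 102 - 10000 = -9898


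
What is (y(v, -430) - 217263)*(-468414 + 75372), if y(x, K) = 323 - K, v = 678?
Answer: 85097523420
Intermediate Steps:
(y(v, -430) - 217263)*(-468414 + 75372) = ((323 - 1*(-430)) - 217263)*(-468414 + 75372) = ((323 + 430) - 217263)*(-393042) = (753 - 217263)*(-393042) = -216510*(-393042) = 85097523420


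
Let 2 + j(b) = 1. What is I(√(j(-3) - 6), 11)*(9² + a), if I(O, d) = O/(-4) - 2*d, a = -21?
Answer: -1320 - 15*I*√7 ≈ -1320.0 - 39.686*I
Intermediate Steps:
j(b) = -1 (j(b) = -2 + 1 = -1)
I(O, d) = -2*d - O/4 (I(O, d) = -O/4 - 2*d = -2*d - O/4)
I(√(j(-3) - 6), 11)*(9² + a) = (-2*11 - √(-1 - 6)/4)*(9² - 21) = (-22 - I*√7/4)*(81 - 21) = (-22 - I*√7/4)*60 = -1320 - 15*I*√7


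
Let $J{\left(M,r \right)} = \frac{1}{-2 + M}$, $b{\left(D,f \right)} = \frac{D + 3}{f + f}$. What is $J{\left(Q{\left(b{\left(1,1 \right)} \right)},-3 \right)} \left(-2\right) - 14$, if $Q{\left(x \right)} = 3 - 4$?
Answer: $- \frac{40}{3} \approx -13.333$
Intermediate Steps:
$b{\left(D,f \right)} = \frac{3 + D}{2 f}$
$Q{\left(x \right)} = -1$
$J{\left(Q{\left(b{\left(1,1 \right)} \right)},-3 \right)} \left(-2\right) - 14 = \frac{1}{-2 - 1} \left(-2\right) - 14 = \frac{1}{-3} \left(-2\right) - 14 = \left(- \frac{1}{3}\right) \left(-2\right) - 14 = \frac{2}{3} - 14 = - \frac{40}{3}$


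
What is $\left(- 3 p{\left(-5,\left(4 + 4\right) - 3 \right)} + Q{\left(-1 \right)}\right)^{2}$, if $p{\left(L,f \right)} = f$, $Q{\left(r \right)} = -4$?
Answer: $361$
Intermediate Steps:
$\left(- 3 p{\left(-5,\left(4 + 4\right) - 3 \right)} + Q{\left(-1 \right)}\right)^{2} = \left(- 3 \left(\left(4 + 4\right) - 3\right) - 4\right)^{2} = \left(- 3 \left(8 - 3\right) - 4\right)^{2} = \left(\left(-3\right) 5 - 4\right)^{2} = \left(-15 - 4\right)^{2} = \left(-19\right)^{2} = 361$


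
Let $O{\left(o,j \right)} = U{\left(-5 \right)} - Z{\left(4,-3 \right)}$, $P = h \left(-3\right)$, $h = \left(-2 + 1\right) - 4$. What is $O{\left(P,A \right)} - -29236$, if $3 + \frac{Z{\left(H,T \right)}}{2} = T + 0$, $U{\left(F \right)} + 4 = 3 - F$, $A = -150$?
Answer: $29252$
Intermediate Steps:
$U{\left(F \right)} = -1 - F$ ($U{\left(F \right)} = -4 - \left(-3 + F\right) = -1 - F$)
$Z{\left(H,T \right)} = -6 + 2 T$ ($Z{\left(H,T \right)} = -6 + 2 \left(T + 0\right) = -6 + 2 T$)
$h = -5$ ($h = -1 - 4 = -5$)
$P = 15$ ($P = \left(-5\right) \left(-3\right) = 15$)
$O{\left(o,j \right)} = 16$ ($O{\left(o,j \right)} = \left(-1 - -5\right) - \left(-6 + 2 \left(-3\right)\right) = \left(-1 + 5\right) - \left(-6 - 6\right) = 4 - -12 = 4 + 12 = 16$)
$O{\left(P,A \right)} - -29236 = 16 - -29236 = 16 + 29236 = 29252$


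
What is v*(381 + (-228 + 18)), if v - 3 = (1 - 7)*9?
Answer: -8721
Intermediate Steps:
v = -51 (v = 3 + (1 - 7)*9 = 3 - 6*9 = 3 - 54 = -51)
v*(381 + (-228 + 18)) = -51*(381 + (-228 + 18)) = -51*(381 - 210) = -51*171 = -8721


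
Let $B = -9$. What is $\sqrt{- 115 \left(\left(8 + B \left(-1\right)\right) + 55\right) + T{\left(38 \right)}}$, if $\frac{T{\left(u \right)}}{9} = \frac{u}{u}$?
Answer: $3 i \sqrt{919} \approx 90.945 i$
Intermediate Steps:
$T{\left(u \right)} = 9$ ($T{\left(u \right)} = 9 \frac{u}{u} = 9 \cdot 1 = 9$)
$\sqrt{- 115 \left(\left(8 + B \left(-1\right)\right) + 55\right) + T{\left(38 \right)}} = \sqrt{- 115 \left(\left(8 - -9\right) + 55\right) + 9} = \sqrt{- 115 \left(\left(8 + 9\right) + 55\right) + 9} = \sqrt{- 115 \left(17 + 55\right) + 9} = \sqrt{\left(-115\right) 72 + 9} = \sqrt{-8280 + 9} = \sqrt{-8271} = 3 i \sqrt{919}$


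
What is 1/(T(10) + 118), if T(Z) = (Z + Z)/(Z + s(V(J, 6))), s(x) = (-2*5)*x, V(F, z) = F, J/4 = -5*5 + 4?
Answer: 85/10032 ≈ 0.0084729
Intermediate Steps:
J = -84 (J = 4*(-5*5 + 4) = 4*(-25 + 4) = 4*(-21) = -84)
s(x) = -10*x
T(Z) = 2*Z/(840 + Z) (T(Z) = (Z + Z)/(Z - 10*(-84)) = (2*Z)/(Z + 840) = (2*Z)/(840 + Z) = 2*Z/(840 + Z))
1/(T(10) + 118) = 1/(2*10/(840 + 10) + 118) = 1/(2*10/850 + 118) = 1/(2*10*(1/850) + 118) = 1/(2/85 + 118) = 1/(10032/85) = 85/10032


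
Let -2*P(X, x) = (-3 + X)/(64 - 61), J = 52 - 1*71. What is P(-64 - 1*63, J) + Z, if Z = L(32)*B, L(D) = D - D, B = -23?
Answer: 65/3 ≈ 21.667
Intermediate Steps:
L(D) = 0
Z = 0 (Z = 0*(-23) = 0)
J = -19 (J = 52 - 71 = -19)
P(X, x) = 1/2 - X/6 (P(X, x) = -(-3 + X)/(2*(64 - 61)) = -(-3 + X)/(2*3) = -(-1 + X/3)/2 = 1/2 - X/6)
P(-64 - 1*63, J) + Z = (1/2 - (-64 - 1*63)/6) + 0 = (1/2 - (-64 - 63)/6) + 0 = (1/2 - 1/6*(-127)) + 0 = (1/2 + 127/6) + 0 = 65/3 + 0 = 65/3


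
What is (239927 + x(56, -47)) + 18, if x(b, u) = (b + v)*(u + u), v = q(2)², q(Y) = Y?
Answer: 234305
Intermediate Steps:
v = 4 (v = 2² = 4)
x(b, u) = 2*u*(4 + b) (x(b, u) = (b + 4)*(u + u) = (4 + b)*(2*u) = 2*u*(4 + b))
(239927 + x(56, -47)) + 18 = (239927 + 2*(-47)*(4 + 56)) + 18 = (239927 + 2*(-47)*60) + 18 = (239927 - 5640) + 18 = 234287 + 18 = 234305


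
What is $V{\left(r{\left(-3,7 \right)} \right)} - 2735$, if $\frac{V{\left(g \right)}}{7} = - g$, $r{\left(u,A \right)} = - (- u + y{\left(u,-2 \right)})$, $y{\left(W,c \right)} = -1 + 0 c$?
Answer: $-2721$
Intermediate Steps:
$y{\left(W,c \right)} = -1$ ($y{\left(W,c \right)} = -1 + 0 = -1$)
$r{\left(u,A \right)} = 1 + u$ ($r{\left(u,A \right)} = - (- u - 1) = - (-1 - u) = 1 + u$)
$V{\left(g \right)} = - 7 g$ ($V{\left(g \right)} = 7 \left(- g\right) = - 7 g$)
$V{\left(r{\left(-3,7 \right)} \right)} - 2735 = - 7 \left(1 - 3\right) - 2735 = \left(-7\right) \left(-2\right) - 2735 = 14 - 2735 = -2721$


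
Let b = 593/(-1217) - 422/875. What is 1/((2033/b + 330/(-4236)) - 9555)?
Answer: -728908994/8493195180115 ≈ -8.5823e-5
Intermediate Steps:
b = -1032449/1064875 (b = 593*(-1/1217) - 422*1/875 = -593/1217 - 422/875 = -1032449/1064875 ≈ -0.96955)
1/((2033/b + 330/(-4236)) - 9555) = 1/((2033/(-1032449/1064875) + 330/(-4236)) - 9555) = 1/((2033*(-1064875/1032449) + 330*(-1/4236)) - 9555) = 1/((-2164890875/1032449 - 55/706) - 9555) = 1/(-1528469742445/728908994 - 9555) = 1/(-8493195180115/728908994) = -728908994/8493195180115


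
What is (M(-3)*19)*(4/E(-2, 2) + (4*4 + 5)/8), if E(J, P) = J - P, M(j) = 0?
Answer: 0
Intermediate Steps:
(M(-3)*19)*(4/E(-2, 2) + (4*4 + 5)/8) = (0*19)*(4/(-2 - 1*2) + (4*4 + 5)/8) = 0*(4/(-2 - 2) + (16 + 5)*(1/8)) = 0*(4/(-4) + 21*(1/8)) = 0*(4*(-1/4) + 21/8) = 0*(-1 + 21/8) = 0*(13/8) = 0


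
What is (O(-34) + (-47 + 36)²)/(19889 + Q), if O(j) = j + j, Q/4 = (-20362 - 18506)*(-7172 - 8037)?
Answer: 53/2364593537 ≈ 2.2414e-8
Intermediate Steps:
Q = 2364573648 (Q = 4*((-20362 - 18506)*(-7172 - 8037)) = 4*(-38868*(-15209)) = 4*591143412 = 2364573648)
O(j) = 2*j
(O(-34) + (-47 + 36)²)/(19889 + Q) = (2*(-34) + (-47 + 36)²)/(19889 + 2364573648) = (-68 + (-11)²)/2364593537 = (-68 + 121)*(1/2364593537) = 53*(1/2364593537) = 53/2364593537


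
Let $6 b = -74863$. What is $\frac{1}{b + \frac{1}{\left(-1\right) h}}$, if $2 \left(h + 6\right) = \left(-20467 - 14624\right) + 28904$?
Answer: $- \frac{37194}{464075725} \approx -8.0146 \cdot 10^{-5}$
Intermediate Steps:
$b = - \frac{74863}{6}$ ($b = \frac{1}{6} \left(-74863\right) = - \frac{74863}{6} \approx -12477.0$)
$h = - \frac{6199}{2}$ ($h = -6 + \frac{\left(-20467 - 14624\right) + 28904}{2} = -6 + \frac{-35091 + 28904}{2} = -6 + \frac{1}{2} \left(-6187\right) = -6 - \frac{6187}{2} = - \frac{6199}{2} \approx -3099.5$)
$\frac{1}{b + \frac{1}{\left(-1\right) h}} = \frac{1}{- \frac{74863}{6} + \frac{1}{\left(-1\right) \left(- \frac{6199}{2}\right)}} = \frac{1}{- \frac{74863}{6} + \frac{1}{\frac{6199}{2}}} = \frac{1}{- \frac{74863}{6} + \frac{2}{6199}} = \frac{1}{- \frac{464075725}{37194}} = - \frac{37194}{464075725}$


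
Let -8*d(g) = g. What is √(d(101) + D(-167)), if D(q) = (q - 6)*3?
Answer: I*√8506/4 ≈ 23.057*I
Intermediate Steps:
d(g) = -g/8
D(q) = -18 + 3*q (D(q) = (-6 + q)*3 = -18 + 3*q)
√(d(101) + D(-167)) = √(-⅛*101 + (-18 + 3*(-167))) = √(-101/8 + (-18 - 501)) = √(-101/8 - 519) = √(-4253/8) = I*√8506/4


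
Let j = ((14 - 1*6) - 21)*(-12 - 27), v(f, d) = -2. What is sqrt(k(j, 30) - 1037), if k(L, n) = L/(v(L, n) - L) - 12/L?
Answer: 2*I*sqrt(11362342866)/6617 ≈ 32.218*I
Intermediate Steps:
j = 507 (j = ((14 - 6) - 21)*(-39) = (8 - 21)*(-39) = -13*(-39) = 507)
k(L, n) = -12/L + L/(-2 - L) (k(L, n) = L/(-2 - L) - 12/L = -12/L + L/(-2 - L))
sqrt(k(j, 30) - 1037) = sqrt((-24 - 1*507**2 - 12*507)/(507*(2 + 507)) - 1037) = sqrt((1/507)*(-24 - 1*257049 - 6084)/509 - 1037) = sqrt((1/507)*(1/509)*(-24 - 257049 - 6084) - 1037) = sqrt((1/507)*(1/509)*(-263157) - 1037) = sqrt(-87719/86021 - 1037) = sqrt(-89291496/86021) = 2*I*sqrt(11362342866)/6617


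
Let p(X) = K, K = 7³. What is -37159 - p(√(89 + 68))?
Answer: -37502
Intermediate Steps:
K = 343
p(X) = 343
-37159 - p(√(89 + 68)) = -37159 - 1*343 = -37159 - 343 = -37502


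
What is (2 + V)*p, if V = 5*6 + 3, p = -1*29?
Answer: -1015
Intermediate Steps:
p = -29
V = 33 (V = 30 + 3 = 33)
(2 + V)*p = (2 + 33)*(-29) = 35*(-29) = -1015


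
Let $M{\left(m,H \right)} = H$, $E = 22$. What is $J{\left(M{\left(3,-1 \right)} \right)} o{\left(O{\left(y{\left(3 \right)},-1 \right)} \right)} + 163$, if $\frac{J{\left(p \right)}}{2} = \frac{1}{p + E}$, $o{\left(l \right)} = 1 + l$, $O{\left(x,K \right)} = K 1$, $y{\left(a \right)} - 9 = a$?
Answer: $163$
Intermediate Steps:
$y{\left(a \right)} = 9 + a$
$O{\left(x,K \right)} = K$
$J{\left(p \right)} = \frac{2}{22 + p}$ ($J{\left(p \right)} = \frac{2}{p + 22} = \frac{2}{22 + p}$)
$J{\left(M{\left(3,-1 \right)} \right)} o{\left(O{\left(y{\left(3 \right)},-1 \right)} \right)} + 163 = \frac{2}{22 - 1} \left(1 - 1\right) + 163 = \frac{2}{21} \cdot 0 + 163 = 0 + 163 = 163$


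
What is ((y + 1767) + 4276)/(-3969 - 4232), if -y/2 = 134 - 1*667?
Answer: -7109/8201 ≈ -0.86685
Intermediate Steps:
y = 1066 (y = -2*(134 - 1*667) = -2*(134 - 667) = -2*(-533) = 1066)
((y + 1767) + 4276)/(-3969 - 4232) = ((1066 + 1767) + 4276)/(-3969 - 4232) = (2833 + 4276)/(-8201) = 7109*(-1/8201) = -7109/8201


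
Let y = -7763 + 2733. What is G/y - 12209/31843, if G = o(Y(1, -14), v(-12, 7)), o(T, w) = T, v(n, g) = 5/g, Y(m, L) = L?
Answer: -30482734/80085145 ≈ -0.38063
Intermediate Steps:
G = -14
y = -5030
G/y - 12209/31843 = -14/(-5030) - 12209/31843 = -14*(-1/5030) - 12209*1/31843 = 7/2515 - 12209/31843 = -30482734/80085145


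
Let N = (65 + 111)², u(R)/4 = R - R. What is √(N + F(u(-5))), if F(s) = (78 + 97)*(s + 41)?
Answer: 9*√471 ≈ 195.32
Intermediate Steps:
u(R) = 0 (u(R) = 4*(R - R) = 4*0 = 0)
F(s) = 7175 + 175*s (F(s) = 175*(41 + s) = 7175 + 175*s)
N = 30976 (N = 176² = 30976)
√(N + F(u(-5))) = √(30976 + (7175 + 175*0)) = √(30976 + (7175 + 0)) = √(30976 + 7175) = √38151 = 9*√471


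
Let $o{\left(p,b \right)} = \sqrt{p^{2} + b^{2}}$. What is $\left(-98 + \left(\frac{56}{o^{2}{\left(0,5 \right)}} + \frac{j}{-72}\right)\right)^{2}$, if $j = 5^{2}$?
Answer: $\frac{29926578049}{3240000} \approx 9236.6$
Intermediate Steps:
$j = 25$
$o{\left(p,b \right)} = \sqrt{b^{2} + p^{2}}$
$\left(-98 + \left(\frac{56}{o^{2}{\left(0,5 \right)}} + \frac{j}{-72}\right)\right)^{2} = \left(-98 + \left(\frac{56}{\left(\sqrt{5^{2} + 0^{2}}\right)^{2}} + \frac{25}{-72}\right)\right)^{2} = \left(-98 + \left(\frac{56}{\left(\sqrt{25 + 0}\right)^{2}} + 25 \left(- \frac{1}{72}\right)\right)\right)^{2} = \left(-98 - \left(\frac{25}{72} - \frac{56}{\left(\sqrt{25}\right)^{2}}\right)\right)^{2} = \left(-98 - \left(\frac{25}{72} - \frac{56}{5^{2}}\right)\right)^{2} = \left(-98 - \left(\frac{25}{72} - \frac{56}{25}\right)\right)^{2} = \left(-98 + \left(56 \cdot \frac{1}{25} - \frac{25}{72}\right)\right)^{2} = \left(-98 + \left(\frac{56}{25} - \frac{25}{72}\right)\right)^{2} = \left(-98 + \frac{3407}{1800}\right)^{2} = \left(- \frac{172993}{1800}\right)^{2} = \frac{29926578049}{3240000}$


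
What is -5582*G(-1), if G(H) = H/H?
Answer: -5582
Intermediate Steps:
G(H) = 1
-5582*G(-1) = -5582*1 = -5582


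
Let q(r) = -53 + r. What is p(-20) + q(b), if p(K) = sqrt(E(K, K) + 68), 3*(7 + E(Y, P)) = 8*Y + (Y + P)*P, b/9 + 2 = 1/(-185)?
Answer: -13144/185 + sqrt(2469)/3 ≈ -54.486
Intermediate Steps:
b = -3339/185 (b = -18 + 9/(-185) = -18 + 9*(-1/185) = -18 - 9/185 = -3339/185 ≈ -18.049)
E(Y, P) = -7 + 8*Y/3 + P*(P + Y)/3 (E(Y, P) = -7 + (8*Y + (Y + P)*P)/3 = -7 + (8*Y + (P + Y)*P)/3 = -7 + (8*Y + P*(P + Y))/3 = -7 + (8*Y/3 + P*(P + Y)/3) = -7 + 8*Y/3 + P*(P + Y)/3)
p(K) = sqrt(61 + 2*K**2/3 + 8*K/3) (p(K) = sqrt((-7 + K**2/3 + 8*K/3 + K*K/3) + 68) = sqrt((-7 + K**2/3 + 8*K/3 + K**2/3) + 68) = sqrt((-7 + 2*K**2/3 + 8*K/3) + 68) = sqrt(61 + 2*K**2/3 + 8*K/3))
p(-20) + q(b) = sqrt(549 + 6*(-20)**2 + 24*(-20))/3 + (-53 - 3339/185) = sqrt(549 + 6*400 - 480)/3 - 13144/185 = sqrt(549 + 2400 - 480)/3 - 13144/185 = sqrt(2469)/3 - 13144/185 = -13144/185 + sqrt(2469)/3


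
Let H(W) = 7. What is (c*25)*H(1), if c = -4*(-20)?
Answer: 14000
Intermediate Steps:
c = 80
(c*25)*H(1) = (80*25)*7 = 2000*7 = 14000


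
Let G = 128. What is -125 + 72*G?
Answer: 9091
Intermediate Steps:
-125 + 72*G = -125 + 72*128 = -125 + 9216 = 9091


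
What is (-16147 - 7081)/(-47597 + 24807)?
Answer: 11614/11395 ≈ 1.0192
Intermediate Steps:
(-16147 - 7081)/(-47597 + 24807) = -23228/(-22790) = -23228*(-1/22790) = 11614/11395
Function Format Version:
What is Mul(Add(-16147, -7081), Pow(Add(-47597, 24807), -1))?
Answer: Rational(11614, 11395) ≈ 1.0192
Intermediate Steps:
Mul(Add(-16147, -7081), Pow(Add(-47597, 24807), -1)) = Mul(-23228, Pow(-22790, -1)) = Mul(-23228, Rational(-1, 22790)) = Rational(11614, 11395)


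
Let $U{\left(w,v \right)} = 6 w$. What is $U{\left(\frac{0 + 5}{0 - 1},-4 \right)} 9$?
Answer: $-270$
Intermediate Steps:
$U{\left(\frac{0 + 5}{0 - 1},-4 \right)} 9 = 6 \frac{0 + 5}{0 - 1} \cdot 9 = 6 \frac{5}{-1} \cdot 9 = 6 \cdot 5 \left(-1\right) 9 = 6 \left(-5\right) 9 = \left(-30\right) 9 = -270$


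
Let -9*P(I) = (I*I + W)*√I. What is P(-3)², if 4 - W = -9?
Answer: -484/27 ≈ -17.926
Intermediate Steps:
W = 13 (W = 4 - 1*(-9) = 4 + 9 = 13)
P(I) = -√I*(13 + I²)/9 (P(I) = -(I*I + 13)*√I/9 = -(I² + 13)*√I/9 = -(13 + I²)*√I/9 = -√I*(13 + I²)/9)
P(-3)² = (√(-3)*(-13 - 1*(-3)²)/9)² = ((I*√3)*(-13 - 1*9)/9)² = ((I*√3)*(-13 - 9)/9)² = ((⅑)*(I*√3)*(-22))² = (-22*I*√3/9)² = -484/27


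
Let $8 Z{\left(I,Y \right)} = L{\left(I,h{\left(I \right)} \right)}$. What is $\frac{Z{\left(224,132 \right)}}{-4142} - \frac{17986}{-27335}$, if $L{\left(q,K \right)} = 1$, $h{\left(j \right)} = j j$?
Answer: $\frac{595956761}{905772560} \approx 0.65795$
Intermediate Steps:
$h{\left(j \right)} = j^{2}$
$Z{\left(I,Y \right)} = \frac{1}{8}$ ($Z{\left(I,Y \right)} = \frac{1}{8} \cdot 1 = \frac{1}{8}$)
$\frac{Z{\left(224,132 \right)}}{-4142} - \frac{17986}{-27335} = \frac{1}{8 \left(-4142\right)} - \frac{17986}{-27335} = \frac{1}{8} \left(- \frac{1}{4142}\right) - - \frac{17986}{27335} = - \frac{1}{33136} + \frac{17986}{27335} = \frac{595956761}{905772560}$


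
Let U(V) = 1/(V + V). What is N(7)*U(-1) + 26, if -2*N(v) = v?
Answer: 111/4 ≈ 27.750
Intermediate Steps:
U(V) = 1/(2*V)
N(v) = -v/2
N(7)*U(-1) + 26 = (-1/2*7)*((1/2)/(-1)) + 26 = -7*(-1)/4 + 26 = -7/2*(-1/2) + 26 = 7/4 + 26 = 111/4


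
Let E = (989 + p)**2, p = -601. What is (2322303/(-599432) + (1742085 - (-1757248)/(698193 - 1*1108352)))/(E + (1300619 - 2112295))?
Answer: -428311244958860167/162547519864486816 ≈ -2.6350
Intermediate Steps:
E = 150544 (E = (989 - 601)**2 = 388**2 = 150544)
(2322303/(-599432) + (1742085 - (-1757248)/(698193 - 1*1108352)))/(E + (1300619 - 2112295)) = (2322303/(-599432) + (1742085 - (-1757248)/(698193 - 1*1108352)))/(150544 + (1300619 - 2112295)) = (2322303*(-1/599432) + (1742085 - (-1757248)/(698193 - 1108352)))/(150544 - 811676) = (-2322303/599432 + (1742085 - (-1757248)/(-410159)))/(-661132) = (-2322303/599432 + (1742085 - (-1757248)*(-1)/410159))*(-1/661132) = (-2322303/599432 + (1742085 - 1*1757248/410159))*(-1/661132) = (-2322303/599432 + (1742085 - 1757248/410159))*(-1/661132) = (-2322303/599432 + 714530084267/410159)*(-1/661132) = (428311244958860167/245862429688)*(-1/661132) = -428311244958860167/162547519864486816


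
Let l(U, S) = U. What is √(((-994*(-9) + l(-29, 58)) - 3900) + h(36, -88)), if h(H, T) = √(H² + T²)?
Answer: √(5017 + 4*√565) ≈ 71.499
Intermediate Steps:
√(((-994*(-9) + l(-29, 58)) - 3900) + h(36, -88)) = √(((-994*(-9) - 29) - 3900) + √(36² + (-88)²)) = √(((8946 - 29) - 3900) + √(1296 + 7744)) = √((8917 - 3900) + √9040) = √(5017 + 4*√565)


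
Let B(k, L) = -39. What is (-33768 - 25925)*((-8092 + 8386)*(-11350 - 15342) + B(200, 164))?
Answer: 468440041491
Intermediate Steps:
(-33768 - 25925)*((-8092 + 8386)*(-11350 - 15342) + B(200, 164)) = (-33768 - 25925)*((-8092 + 8386)*(-11350 - 15342) - 39) = -59693*(294*(-26692) - 39) = -59693*(-7847448 - 39) = -59693*(-7847487) = 468440041491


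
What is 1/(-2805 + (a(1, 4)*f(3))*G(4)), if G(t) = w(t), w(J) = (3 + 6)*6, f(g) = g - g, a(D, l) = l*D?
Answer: -1/2805 ≈ -0.00035651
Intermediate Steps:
a(D, l) = D*l
f(g) = 0
w(J) = 54 (w(J) = 9*6 = 54)
G(t) = 54
1/(-2805 + (a(1, 4)*f(3))*G(4)) = 1/(-2805 + ((1*4)*0)*54) = 1/(-2805 + (4*0)*54) = 1/(-2805 + 0*54) = 1/(-2805 + 0) = 1/(-2805) = -1/2805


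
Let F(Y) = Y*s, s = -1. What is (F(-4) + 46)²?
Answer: 2500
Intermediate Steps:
F(Y) = -Y (F(Y) = Y*(-1) = -Y)
(F(-4) + 46)² = (-1*(-4) + 46)² = (4 + 46)² = 50² = 2500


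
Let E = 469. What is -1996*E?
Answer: -936124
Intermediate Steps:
-1996*E = -1996*469 = -936124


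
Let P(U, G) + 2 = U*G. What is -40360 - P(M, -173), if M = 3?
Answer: -39839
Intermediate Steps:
P(U, G) = -2 + G*U (P(U, G) = -2 + U*G = -2 + G*U)
-40360 - P(M, -173) = -40360 - (-2 - 173*3) = -40360 - (-2 - 519) = -40360 - 1*(-521) = -40360 + 521 = -39839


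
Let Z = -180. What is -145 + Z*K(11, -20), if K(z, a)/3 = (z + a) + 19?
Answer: -5545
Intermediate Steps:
K(z, a) = 57 + 3*a + 3*z (K(z, a) = 3*((z + a) + 19) = 3*((a + z) + 19) = 3*(19 + a + z) = 57 + 3*a + 3*z)
-145 + Z*K(11, -20) = -145 - 180*(57 + 3*(-20) + 3*11) = -145 - 180*(57 - 60 + 33) = -145 - 180*30 = -145 - 5400 = -5545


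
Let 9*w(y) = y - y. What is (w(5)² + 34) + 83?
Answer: 117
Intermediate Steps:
w(y) = 0 (w(y) = (y - y)/9 = (⅑)*0 = 0)
(w(5)² + 34) + 83 = (0² + 34) + 83 = (0 + 34) + 83 = 34 + 83 = 117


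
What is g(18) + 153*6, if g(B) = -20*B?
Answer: 558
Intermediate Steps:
g(18) + 153*6 = -20*18 + 153*6 = -360 + 918 = 558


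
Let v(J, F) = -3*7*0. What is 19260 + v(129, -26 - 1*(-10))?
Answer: 19260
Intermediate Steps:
v(J, F) = 0 (v(J, F) = -21*0 = 0)
19260 + v(129, -26 - 1*(-10)) = 19260 + 0 = 19260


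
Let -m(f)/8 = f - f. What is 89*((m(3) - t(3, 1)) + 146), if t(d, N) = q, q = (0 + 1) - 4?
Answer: 13261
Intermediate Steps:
m(f) = 0 (m(f) = -8*(f - f) = -8*0 = 0)
q = -3 (q = 1 - 4 = -3)
t(d, N) = -3
89*((m(3) - t(3, 1)) + 146) = 89*((0 - 1*(-3)) + 146) = 89*((0 + 3) + 146) = 89*(3 + 146) = 89*149 = 13261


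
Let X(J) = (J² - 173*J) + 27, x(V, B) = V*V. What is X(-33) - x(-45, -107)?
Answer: 4800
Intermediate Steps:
x(V, B) = V²
X(J) = 27 + J² - 173*J
X(-33) - x(-45, -107) = (27 + (-33)² - 173*(-33)) - 1*(-45)² = (27 + 1089 + 5709) - 1*2025 = 6825 - 2025 = 4800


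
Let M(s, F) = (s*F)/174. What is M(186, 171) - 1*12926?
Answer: -369553/29 ≈ -12743.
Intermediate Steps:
M(s, F) = F*s/174 (M(s, F) = (F*s)*(1/174) = F*s/174)
M(186, 171) - 1*12926 = (1/174)*171*186 - 1*12926 = 5301/29 - 12926 = -369553/29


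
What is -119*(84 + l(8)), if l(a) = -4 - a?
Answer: -8568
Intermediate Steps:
-119*(84 + l(8)) = -119*(84 + (-4 - 1*8)) = -119*(84 + (-4 - 8)) = -119*(84 - 12) = -119*72 = -8568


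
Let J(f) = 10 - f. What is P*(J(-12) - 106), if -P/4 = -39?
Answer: -13104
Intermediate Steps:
P = 156 (P = -4*(-39) = 156)
P*(J(-12) - 106) = 156*((10 - 1*(-12)) - 106) = 156*((10 + 12) - 106) = 156*(22 - 106) = 156*(-84) = -13104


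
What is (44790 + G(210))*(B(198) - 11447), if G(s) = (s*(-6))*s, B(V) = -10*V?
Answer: 2951388870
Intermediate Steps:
G(s) = -6*s² (G(s) = (-6*s)*s = -6*s²)
(44790 + G(210))*(B(198) - 11447) = (44790 - 6*210²)*(-10*198 - 11447) = (44790 - 6*44100)*(-1980 - 11447) = (44790 - 264600)*(-13427) = -219810*(-13427) = 2951388870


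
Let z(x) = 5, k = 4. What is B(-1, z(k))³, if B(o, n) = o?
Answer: -1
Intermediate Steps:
B(-1, z(k))³ = (-1)³ = -1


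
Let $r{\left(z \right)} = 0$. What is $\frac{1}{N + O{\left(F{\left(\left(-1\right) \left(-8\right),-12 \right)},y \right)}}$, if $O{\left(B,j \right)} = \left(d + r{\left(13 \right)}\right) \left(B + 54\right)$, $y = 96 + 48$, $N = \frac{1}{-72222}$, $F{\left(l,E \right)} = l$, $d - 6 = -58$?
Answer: $- \frac{72222}{232843729} \approx -0.00031017$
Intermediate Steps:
$d = -52$ ($d = 6 - 58 = -52$)
$N = - \frac{1}{72222} \approx -1.3846 \cdot 10^{-5}$
$y = 144$
$O{\left(B,j \right)} = -2808 - 52 B$ ($O{\left(B,j \right)} = \left(-52 + 0\right) \left(B + 54\right) = - 52 \left(54 + B\right) = -2808 - 52 B$)
$\frac{1}{N + O{\left(F{\left(\left(-1\right) \left(-8\right),-12 \right)},y \right)}} = \frac{1}{- \frac{1}{72222} - \left(2808 + 52 \left(\left(-1\right) \left(-8\right)\right)\right)} = \frac{1}{- \frac{1}{72222} - 3224} = \frac{1}{- \frac{232843729}{72222}} = - \frac{72222}{232843729}$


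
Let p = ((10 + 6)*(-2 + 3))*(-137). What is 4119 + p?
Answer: 1927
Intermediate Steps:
p = -2192 (p = (16*1)*(-137) = 16*(-137) = -2192)
4119 + p = 4119 - 2192 = 1927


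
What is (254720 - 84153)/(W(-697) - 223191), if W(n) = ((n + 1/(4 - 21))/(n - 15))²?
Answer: -6247307021168/8174715586839 ≈ -0.76422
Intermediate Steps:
W(n) = (-1/17 + n)²/(-15 + n)² (W(n) = ((n + 1/(-17))/(-15 + n))² = ((n - 1/17)/(-15 + n))² = ((-1/17 + n)/(-15 + n))² = (-1/17 + n)²/(-15 + n)²)
(254720 - 84153)/(W(-697) - 223191) = (254720 - 84153)/((-1 + 17*(-697))²/(289*(-15 - 697)²) - 223191) = 170567/((1/289)*(-1 - 11849)²/(-712)² - 223191) = 170567/((1/289)*(-11850)²*(1/506944) - 223191) = 170567/((1/289)*140422500*(1/506944) - 223191) = 170567/(35105625/36626704 - 223191) = 170567/(-8174715586839/36626704) = 170567*(-36626704/8174715586839) = -6247307021168/8174715586839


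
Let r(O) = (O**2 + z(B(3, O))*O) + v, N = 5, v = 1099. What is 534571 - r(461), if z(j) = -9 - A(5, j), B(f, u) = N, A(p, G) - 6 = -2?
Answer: 326944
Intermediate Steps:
A(p, G) = 4 (A(p, G) = 6 - 2 = 4)
B(f, u) = 5
z(j) = -13 (z(j) = -9 - 1*4 = -9 - 4 = -13)
r(O) = 1099 + O**2 - 13*O (r(O) = (O**2 - 13*O) + 1099 = 1099 + O**2 - 13*O)
534571 - r(461) = 534571 - (1099 + 461**2 - 13*461) = 534571 - (1099 + 212521 - 5993) = 534571 - 1*207627 = 534571 - 207627 = 326944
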